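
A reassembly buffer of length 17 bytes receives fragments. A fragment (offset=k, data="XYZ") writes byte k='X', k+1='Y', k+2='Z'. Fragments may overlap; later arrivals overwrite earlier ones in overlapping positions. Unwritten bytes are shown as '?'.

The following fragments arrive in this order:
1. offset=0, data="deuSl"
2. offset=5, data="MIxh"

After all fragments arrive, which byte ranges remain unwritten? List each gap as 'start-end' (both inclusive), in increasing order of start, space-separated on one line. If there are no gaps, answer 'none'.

Answer: 9-16

Derivation:
Fragment 1: offset=0 len=5
Fragment 2: offset=5 len=4
Gaps: 9-16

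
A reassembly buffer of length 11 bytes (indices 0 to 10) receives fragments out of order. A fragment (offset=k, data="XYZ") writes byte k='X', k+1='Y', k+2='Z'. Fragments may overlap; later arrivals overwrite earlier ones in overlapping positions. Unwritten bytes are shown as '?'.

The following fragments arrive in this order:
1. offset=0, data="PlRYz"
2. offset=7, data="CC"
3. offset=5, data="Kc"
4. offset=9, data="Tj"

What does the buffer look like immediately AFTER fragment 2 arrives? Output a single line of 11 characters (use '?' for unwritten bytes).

Answer: PlRYz??CC??

Derivation:
Fragment 1: offset=0 data="PlRYz" -> buffer=PlRYz??????
Fragment 2: offset=7 data="CC" -> buffer=PlRYz??CC??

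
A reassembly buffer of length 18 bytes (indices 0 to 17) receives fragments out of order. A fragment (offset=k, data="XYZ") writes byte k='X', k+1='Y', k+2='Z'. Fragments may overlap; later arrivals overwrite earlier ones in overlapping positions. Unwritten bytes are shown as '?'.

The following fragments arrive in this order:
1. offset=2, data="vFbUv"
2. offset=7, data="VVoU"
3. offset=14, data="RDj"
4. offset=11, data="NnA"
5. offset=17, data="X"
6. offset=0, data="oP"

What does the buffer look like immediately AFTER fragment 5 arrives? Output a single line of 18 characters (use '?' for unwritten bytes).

Fragment 1: offset=2 data="vFbUv" -> buffer=??vFbUv???????????
Fragment 2: offset=7 data="VVoU" -> buffer=??vFbUvVVoU???????
Fragment 3: offset=14 data="RDj" -> buffer=??vFbUvVVoU???RDj?
Fragment 4: offset=11 data="NnA" -> buffer=??vFbUvVVoUNnARDj?
Fragment 5: offset=17 data="X" -> buffer=??vFbUvVVoUNnARDjX

Answer: ??vFbUvVVoUNnARDjX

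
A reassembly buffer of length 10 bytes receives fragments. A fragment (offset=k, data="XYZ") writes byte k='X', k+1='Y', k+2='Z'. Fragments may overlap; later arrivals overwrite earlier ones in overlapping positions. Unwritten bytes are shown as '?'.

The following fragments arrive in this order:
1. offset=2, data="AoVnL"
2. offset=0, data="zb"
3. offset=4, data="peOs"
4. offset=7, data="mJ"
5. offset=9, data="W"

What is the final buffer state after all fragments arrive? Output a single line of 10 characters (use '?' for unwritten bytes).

Fragment 1: offset=2 data="AoVnL" -> buffer=??AoVnL???
Fragment 2: offset=0 data="zb" -> buffer=zbAoVnL???
Fragment 3: offset=4 data="peOs" -> buffer=zbAopeOs??
Fragment 4: offset=7 data="mJ" -> buffer=zbAopeOmJ?
Fragment 5: offset=9 data="W" -> buffer=zbAopeOmJW

Answer: zbAopeOmJW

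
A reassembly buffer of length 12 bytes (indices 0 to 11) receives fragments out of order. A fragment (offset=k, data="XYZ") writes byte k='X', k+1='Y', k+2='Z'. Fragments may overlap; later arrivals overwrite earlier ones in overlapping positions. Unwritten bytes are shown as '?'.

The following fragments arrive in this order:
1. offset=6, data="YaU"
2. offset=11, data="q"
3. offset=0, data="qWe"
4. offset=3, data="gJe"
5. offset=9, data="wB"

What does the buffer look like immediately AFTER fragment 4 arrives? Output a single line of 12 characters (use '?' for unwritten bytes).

Answer: qWegJeYaU??q

Derivation:
Fragment 1: offset=6 data="YaU" -> buffer=??????YaU???
Fragment 2: offset=11 data="q" -> buffer=??????YaU??q
Fragment 3: offset=0 data="qWe" -> buffer=qWe???YaU??q
Fragment 4: offset=3 data="gJe" -> buffer=qWegJeYaU??q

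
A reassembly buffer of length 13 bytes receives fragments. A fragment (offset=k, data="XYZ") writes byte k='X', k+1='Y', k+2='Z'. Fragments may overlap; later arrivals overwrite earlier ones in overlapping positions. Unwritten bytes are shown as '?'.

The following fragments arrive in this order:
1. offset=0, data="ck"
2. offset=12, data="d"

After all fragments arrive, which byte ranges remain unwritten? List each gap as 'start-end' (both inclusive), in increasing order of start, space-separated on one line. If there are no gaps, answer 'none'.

Answer: 2-11

Derivation:
Fragment 1: offset=0 len=2
Fragment 2: offset=12 len=1
Gaps: 2-11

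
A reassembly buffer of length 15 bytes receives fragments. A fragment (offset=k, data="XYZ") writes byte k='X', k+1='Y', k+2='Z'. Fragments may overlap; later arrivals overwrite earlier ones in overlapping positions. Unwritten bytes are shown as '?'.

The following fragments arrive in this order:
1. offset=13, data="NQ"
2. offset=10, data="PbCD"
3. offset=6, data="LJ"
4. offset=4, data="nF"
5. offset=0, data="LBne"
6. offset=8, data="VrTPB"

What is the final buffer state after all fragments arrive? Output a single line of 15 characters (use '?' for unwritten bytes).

Fragment 1: offset=13 data="NQ" -> buffer=?????????????NQ
Fragment 2: offset=10 data="PbCD" -> buffer=??????????PbCDQ
Fragment 3: offset=6 data="LJ" -> buffer=??????LJ??PbCDQ
Fragment 4: offset=4 data="nF" -> buffer=????nFLJ??PbCDQ
Fragment 5: offset=0 data="LBne" -> buffer=LBnenFLJ??PbCDQ
Fragment 6: offset=8 data="VrTPB" -> buffer=LBnenFLJVrTPBDQ

Answer: LBnenFLJVrTPBDQ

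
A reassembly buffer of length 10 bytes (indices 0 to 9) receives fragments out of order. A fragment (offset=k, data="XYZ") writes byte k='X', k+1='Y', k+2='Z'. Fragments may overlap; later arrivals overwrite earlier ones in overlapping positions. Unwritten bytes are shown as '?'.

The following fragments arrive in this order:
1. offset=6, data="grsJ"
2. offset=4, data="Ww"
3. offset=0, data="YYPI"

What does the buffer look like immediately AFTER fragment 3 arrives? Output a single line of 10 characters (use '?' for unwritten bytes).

Answer: YYPIWwgrsJ

Derivation:
Fragment 1: offset=6 data="grsJ" -> buffer=??????grsJ
Fragment 2: offset=4 data="Ww" -> buffer=????WwgrsJ
Fragment 3: offset=0 data="YYPI" -> buffer=YYPIWwgrsJ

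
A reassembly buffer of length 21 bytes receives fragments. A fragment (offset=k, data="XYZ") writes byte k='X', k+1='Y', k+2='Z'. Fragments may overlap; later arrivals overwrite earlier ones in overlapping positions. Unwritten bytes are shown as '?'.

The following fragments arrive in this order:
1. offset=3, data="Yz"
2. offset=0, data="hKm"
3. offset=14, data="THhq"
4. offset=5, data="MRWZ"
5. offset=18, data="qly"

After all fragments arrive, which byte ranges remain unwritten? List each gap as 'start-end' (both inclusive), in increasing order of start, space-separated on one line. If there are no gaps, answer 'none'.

Answer: 9-13

Derivation:
Fragment 1: offset=3 len=2
Fragment 2: offset=0 len=3
Fragment 3: offset=14 len=4
Fragment 4: offset=5 len=4
Fragment 5: offset=18 len=3
Gaps: 9-13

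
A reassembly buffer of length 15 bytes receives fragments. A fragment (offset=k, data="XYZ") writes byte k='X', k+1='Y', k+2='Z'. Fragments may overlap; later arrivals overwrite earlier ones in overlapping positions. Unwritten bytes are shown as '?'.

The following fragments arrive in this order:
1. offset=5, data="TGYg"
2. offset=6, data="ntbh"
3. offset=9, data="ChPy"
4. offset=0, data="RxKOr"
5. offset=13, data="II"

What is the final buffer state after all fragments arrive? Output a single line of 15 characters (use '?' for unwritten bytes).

Answer: RxKOrTntbChPyII

Derivation:
Fragment 1: offset=5 data="TGYg" -> buffer=?????TGYg??????
Fragment 2: offset=6 data="ntbh" -> buffer=?????Tntbh?????
Fragment 3: offset=9 data="ChPy" -> buffer=?????TntbChPy??
Fragment 4: offset=0 data="RxKOr" -> buffer=RxKOrTntbChPy??
Fragment 5: offset=13 data="II" -> buffer=RxKOrTntbChPyII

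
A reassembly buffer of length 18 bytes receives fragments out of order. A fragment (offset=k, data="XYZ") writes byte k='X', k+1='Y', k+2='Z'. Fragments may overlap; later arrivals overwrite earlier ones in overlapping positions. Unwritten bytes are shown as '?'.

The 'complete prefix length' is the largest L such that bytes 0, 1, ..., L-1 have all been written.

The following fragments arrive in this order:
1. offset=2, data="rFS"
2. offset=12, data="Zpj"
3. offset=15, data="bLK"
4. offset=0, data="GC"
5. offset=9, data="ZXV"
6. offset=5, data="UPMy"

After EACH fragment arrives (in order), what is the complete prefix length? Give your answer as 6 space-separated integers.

Answer: 0 0 0 5 5 18

Derivation:
Fragment 1: offset=2 data="rFS" -> buffer=??rFS????????????? -> prefix_len=0
Fragment 2: offset=12 data="Zpj" -> buffer=??rFS???????Zpj??? -> prefix_len=0
Fragment 3: offset=15 data="bLK" -> buffer=??rFS???????ZpjbLK -> prefix_len=0
Fragment 4: offset=0 data="GC" -> buffer=GCrFS???????ZpjbLK -> prefix_len=5
Fragment 5: offset=9 data="ZXV" -> buffer=GCrFS????ZXVZpjbLK -> prefix_len=5
Fragment 6: offset=5 data="UPMy" -> buffer=GCrFSUPMyZXVZpjbLK -> prefix_len=18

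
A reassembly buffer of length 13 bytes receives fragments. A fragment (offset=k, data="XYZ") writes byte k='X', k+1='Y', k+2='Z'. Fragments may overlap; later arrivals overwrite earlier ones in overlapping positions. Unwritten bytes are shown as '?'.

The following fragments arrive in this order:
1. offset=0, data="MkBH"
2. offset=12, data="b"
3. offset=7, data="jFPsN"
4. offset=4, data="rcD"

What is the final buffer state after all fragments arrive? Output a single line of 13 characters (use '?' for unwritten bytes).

Answer: MkBHrcDjFPsNb

Derivation:
Fragment 1: offset=0 data="MkBH" -> buffer=MkBH?????????
Fragment 2: offset=12 data="b" -> buffer=MkBH????????b
Fragment 3: offset=7 data="jFPsN" -> buffer=MkBH???jFPsNb
Fragment 4: offset=4 data="rcD" -> buffer=MkBHrcDjFPsNb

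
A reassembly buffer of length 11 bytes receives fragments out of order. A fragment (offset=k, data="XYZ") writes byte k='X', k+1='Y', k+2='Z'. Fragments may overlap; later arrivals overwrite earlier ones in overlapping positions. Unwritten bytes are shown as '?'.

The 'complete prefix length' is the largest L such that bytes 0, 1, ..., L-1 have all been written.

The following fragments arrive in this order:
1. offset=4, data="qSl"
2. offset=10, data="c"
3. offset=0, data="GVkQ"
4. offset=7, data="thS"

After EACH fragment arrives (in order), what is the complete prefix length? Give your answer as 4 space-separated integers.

Fragment 1: offset=4 data="qSl" -> buffer=????qSl???? -> prefix_len=0
Fragment 2: offset=10 data="c" -> buffer=????qSl???c -> prefix_len=0
Fragment 3: offset=0 data="GVkQ" -> buffer=GVkQqSl???c -> prefix_len=7
Fragment 4: offset=7 data="thS" -> buffer=GVkQqSlthSc -> prefix_len=11

Answer: 0 0 7 11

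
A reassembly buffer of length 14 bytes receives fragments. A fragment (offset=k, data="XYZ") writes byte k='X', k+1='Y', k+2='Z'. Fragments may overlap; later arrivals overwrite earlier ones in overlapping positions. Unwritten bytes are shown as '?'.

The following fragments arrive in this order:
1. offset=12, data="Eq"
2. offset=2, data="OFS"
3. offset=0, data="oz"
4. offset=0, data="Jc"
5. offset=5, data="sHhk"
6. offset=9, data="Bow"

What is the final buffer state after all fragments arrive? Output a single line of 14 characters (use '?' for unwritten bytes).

Fragment 1: offset=12 data="Eq" -> buffer=????????????Eq
Fragment 2: offset=2 data="OFS" -> buffer=??OFS???????Eq
Fragment 3: offset=0 data="oz" -> buffer=ozOFS???????Eq
Fragment 4: offset=0 data="Jc" -> buffer=JcOFS???????Eq
Fragment 5: offset=5 data="sHhk" -> buffer=JcOFSsHhk???Eq
Fragment 6: offset=9 data="Bow" -> buffer=JcOFSsHhkBowEq

Answer: JcOFSsHhkBowEq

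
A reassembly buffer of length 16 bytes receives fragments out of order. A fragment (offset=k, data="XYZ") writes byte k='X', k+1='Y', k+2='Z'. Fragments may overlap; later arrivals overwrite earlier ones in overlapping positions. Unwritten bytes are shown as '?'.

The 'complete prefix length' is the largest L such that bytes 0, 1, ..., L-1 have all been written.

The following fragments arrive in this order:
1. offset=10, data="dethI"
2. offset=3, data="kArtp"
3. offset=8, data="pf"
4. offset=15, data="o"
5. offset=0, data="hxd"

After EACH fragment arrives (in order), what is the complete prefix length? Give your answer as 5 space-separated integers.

Fragment 1: offset=10 data="dethI" -> buffer=??????????dethI? -> prefix_len=0
Fragment 2: offset=3 data="kArtp" -> buffer=???kArtp??dethI? -> prefix_len=0
Fragment 3: offset=8 data="pf" -> buffer=???kArtppfdethI? -> prefix_len=0
Fragment 4: offset=15 data="o" -> buffer=???kArtppfdethIo -> prefix_len=0
Fragment 5: offset=0 data="hxd" -> buffer=hxdkArtppfdethIo -> prefix_len=16

Answer: 0 0 0 0 16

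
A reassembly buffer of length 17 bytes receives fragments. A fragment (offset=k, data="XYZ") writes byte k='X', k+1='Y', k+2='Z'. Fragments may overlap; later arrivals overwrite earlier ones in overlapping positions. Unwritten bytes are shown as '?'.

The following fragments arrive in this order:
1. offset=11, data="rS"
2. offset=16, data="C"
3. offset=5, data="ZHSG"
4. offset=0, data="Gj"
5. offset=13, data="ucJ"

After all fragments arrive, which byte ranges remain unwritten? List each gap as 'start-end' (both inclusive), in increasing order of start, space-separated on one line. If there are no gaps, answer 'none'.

Fragment 1: offset=11 len=2
Fragment 2: offset=16 len=1
Fragment 3: offset=5 len=4
Fragment 4: offset=0 len=2
Fragment 5: offset=13 len=3
Gaps: 2-4 9-10

Answer: 2-4 9-10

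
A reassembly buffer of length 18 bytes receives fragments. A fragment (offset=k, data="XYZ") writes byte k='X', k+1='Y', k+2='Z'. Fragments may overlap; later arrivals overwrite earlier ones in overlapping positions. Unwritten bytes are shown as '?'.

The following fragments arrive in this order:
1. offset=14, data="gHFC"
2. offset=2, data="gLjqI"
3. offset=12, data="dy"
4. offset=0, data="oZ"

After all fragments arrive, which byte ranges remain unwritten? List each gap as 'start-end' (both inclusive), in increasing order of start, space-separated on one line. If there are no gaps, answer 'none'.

Fragment 1: offset=14 len=4
Fragment 2: offset=2 len=5
Fragment 3: offset=12 len=2
Fragment 4: offset=0 len=2
Gaps: 7-11

Answer: 7-11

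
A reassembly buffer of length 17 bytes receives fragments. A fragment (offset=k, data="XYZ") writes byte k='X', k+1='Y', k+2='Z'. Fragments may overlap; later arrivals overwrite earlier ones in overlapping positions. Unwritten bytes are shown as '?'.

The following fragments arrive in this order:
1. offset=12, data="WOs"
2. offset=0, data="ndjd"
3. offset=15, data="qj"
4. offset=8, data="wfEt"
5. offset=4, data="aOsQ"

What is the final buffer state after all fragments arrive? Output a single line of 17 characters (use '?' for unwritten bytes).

Fragment 1: offset=12 data="WOs" -> buffer=????????????WOs??
Fragment 2: offset=0 data="ndjd" -> buffer=ndjd????????WOs??
Fragment 3: offset=15 data="qj" -> buffer=ndjd????????WOsqj
Fragment 4: offset=8 data="wfEt" -> buffer=ndjd????wfEtWOsqj
Fragment 5: offset=4 data="aOsQ" -> buffer=ndjdaOsQwfEtWOsqj

Answer: ndjdaOsQwfEtWOsqj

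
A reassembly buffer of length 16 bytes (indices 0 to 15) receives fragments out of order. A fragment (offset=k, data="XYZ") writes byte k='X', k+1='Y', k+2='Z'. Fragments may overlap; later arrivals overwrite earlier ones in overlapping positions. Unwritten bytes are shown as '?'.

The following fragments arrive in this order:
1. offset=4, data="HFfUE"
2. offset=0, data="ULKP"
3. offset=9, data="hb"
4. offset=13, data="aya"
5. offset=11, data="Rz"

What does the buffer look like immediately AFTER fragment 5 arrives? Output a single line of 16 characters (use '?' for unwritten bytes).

Fragment 1: offset=4 data="HFfUE" -> buffer=????HFfUE???????
Fragment 2: offset=0 data="ULKP" -> buffer=ULKPHFfUE???????
Fragment 3: offset=9 data="hb" -> buffer=ULKPHFfUEhb?????
Fragment 4: offset=13 data="aya" -> buffer=ULKPHFfUEhb??aya
Fragment 5: offset=11 data="Rz" -> buffer=ULKPHFfUEhbRzaya

Answer: ULKPHFfUEhbRzaya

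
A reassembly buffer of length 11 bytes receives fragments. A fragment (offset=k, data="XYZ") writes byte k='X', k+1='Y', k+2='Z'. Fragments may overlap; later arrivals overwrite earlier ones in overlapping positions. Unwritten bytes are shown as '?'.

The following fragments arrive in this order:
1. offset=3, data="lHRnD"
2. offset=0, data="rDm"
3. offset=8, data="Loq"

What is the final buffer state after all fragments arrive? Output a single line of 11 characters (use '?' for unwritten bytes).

Fragment 1: offset=3 data="lHRnD" -> buffer=???lHRnD???
Fragment 2: offset=0 data="rDm" -> buffer=rDmlHRnD???
Fragment 3: offset=8 data="Loq" -> buffer=rDmlHRnDLoq

Answer: rDmlHRnDLoq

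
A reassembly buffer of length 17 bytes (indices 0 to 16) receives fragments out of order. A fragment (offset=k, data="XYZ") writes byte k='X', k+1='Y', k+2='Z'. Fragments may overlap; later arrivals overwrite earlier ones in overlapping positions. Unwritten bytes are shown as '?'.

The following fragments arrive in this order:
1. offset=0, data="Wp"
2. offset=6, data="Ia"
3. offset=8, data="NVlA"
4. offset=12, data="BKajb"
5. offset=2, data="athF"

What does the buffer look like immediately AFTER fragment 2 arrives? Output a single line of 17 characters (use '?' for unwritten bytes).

Fragment 1: offset=0 data="Wp" -> buffer=Wp???????????????
Fragment 2: offset=6 data="Ia" -> buffer=Wp????Ia?????????

Answer: Wp????Ia?????????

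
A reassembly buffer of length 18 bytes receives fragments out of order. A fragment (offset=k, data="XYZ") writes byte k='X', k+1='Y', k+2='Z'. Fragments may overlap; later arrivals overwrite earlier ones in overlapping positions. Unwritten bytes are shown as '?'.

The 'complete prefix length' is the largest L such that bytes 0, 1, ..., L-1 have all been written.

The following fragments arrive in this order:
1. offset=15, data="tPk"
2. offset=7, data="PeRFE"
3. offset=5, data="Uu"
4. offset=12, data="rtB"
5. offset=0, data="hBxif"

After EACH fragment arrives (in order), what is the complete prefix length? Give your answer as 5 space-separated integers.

Answer: 0 0 0 0 18

Derivation:
Fragment 1: offset=15 data="tPk" -> buffer=???????????????tPk -> prefix_len=0
Fragment 2: offset=7 data="PeRFE" -> buffer=???????PeRFE???tPk -> prefix_len=0
Fragment 3: offset=5 data="Uu" -> buffer=?????UuPeRFE???tPk -> prefix_len=0
Fragment 4: offset=12 data="rtB" -> buffer=?????UuPeRFErtBtPk -> prefix_len=0
Fragment 5: offset=0 data="hBxif" -> buffer=hBxifUuPeRFErtBtPk -> prefix_len=18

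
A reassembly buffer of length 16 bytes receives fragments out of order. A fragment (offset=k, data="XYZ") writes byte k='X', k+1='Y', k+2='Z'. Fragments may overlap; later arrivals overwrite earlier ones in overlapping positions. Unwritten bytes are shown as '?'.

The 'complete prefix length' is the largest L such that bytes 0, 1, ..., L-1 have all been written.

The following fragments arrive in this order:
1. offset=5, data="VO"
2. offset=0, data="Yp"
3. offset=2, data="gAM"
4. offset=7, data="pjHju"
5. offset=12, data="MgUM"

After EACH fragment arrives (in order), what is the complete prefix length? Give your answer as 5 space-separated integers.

Fragment 1: offset=5 data="VO" -> buffer=?????VO????????? -> prefix_len=0
Fragment 2: offset=0 data="Yp" -> buffer=Yp???VO????????? -> prefix_len=2
Fragment 3: offset=2 data="gAM" -> buffer=YpgAMVO????????? -> prefix_len=7
Fragment 4: offset=7 data="pjHju" -> buffer=YpgAMVOpjHju???? -> prefix_len=12
Fragment 5: offset=12 data="MgUM" -> buffer=YpgAMVOpjHjuMgUM -> prefix_len=16

Answer: 0 2 7 12 16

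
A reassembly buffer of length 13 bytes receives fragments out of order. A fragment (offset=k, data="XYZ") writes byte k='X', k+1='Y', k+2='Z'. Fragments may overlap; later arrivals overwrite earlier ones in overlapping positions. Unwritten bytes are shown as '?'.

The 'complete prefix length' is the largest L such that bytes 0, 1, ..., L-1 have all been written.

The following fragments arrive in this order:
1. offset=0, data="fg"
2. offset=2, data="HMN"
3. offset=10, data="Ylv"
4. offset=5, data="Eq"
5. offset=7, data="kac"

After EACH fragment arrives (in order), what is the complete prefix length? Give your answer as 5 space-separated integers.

Answer: 2 5 5 7 13

Derivation:
Fragment 1: offset=0 data="fg" -> buffer=fg??????????? -> prefix_len=2
Fragment 2: offset=2 data="HMN" -> buffer=fgHMN???????? -> prefix_len=5
Fragment 3: offset=10 data="Ylv" -> buffer=fgHMN?????Ylv -> prefix_len=5
Fragment 4: offset=5 data="Eq" -> buffer=fgHMNEq???Ylv -> prefix_len=7
Fragment 5: offset=7 data="kac" -> buffer=fgHMNEqkacYlv -> prefix_len=13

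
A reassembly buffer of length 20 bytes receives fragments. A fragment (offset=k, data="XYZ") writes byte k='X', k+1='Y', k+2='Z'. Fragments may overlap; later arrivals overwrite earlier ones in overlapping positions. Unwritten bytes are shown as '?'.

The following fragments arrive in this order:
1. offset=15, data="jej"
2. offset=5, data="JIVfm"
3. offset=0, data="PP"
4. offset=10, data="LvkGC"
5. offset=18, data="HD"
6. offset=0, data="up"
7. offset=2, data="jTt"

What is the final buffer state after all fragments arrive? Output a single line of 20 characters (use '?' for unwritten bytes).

Fragment 1: offset=15 data="jej" -> buffer=???????????????jej??
Fragment 2: offset=5 data="JIVfm" -> buffer=?????JIVfm?????jej??
Fragment 3: offset=0 data="PP" -> buffer=PP???JIVfm?????jej??
Fragment 4: offset=10 data="LvkGC" -> buffer=PP???JIVfmLvkGCjej??
Fragment 5: offset=18 data="HD" -> buffer=PP???JIVfmLvkGCjejHD
Fragment 6: offset=0 data="up" -> buffer=up???JIVfmLvkGCjejHD
Fragment 7: offset=2 data="jTt" -> buffer=upjTtJIVfmLvkGCjejHD

Answer: upjTtJIVfmLvkGCjejHD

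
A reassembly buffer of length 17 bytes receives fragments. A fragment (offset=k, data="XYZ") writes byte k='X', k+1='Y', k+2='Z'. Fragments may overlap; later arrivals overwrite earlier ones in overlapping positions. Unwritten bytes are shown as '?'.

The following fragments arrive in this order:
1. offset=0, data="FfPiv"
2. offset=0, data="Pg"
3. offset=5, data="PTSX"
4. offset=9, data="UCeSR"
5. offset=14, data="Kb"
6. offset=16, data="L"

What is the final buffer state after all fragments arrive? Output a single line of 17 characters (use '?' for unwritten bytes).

Answer: PgPivPTSXUCeSRKbL

Derivation:
Fragment 1: offset=0 data="FfPiv" -> buffer=FfPiv????????????
Fragment 2: offset=0 data="Pg" -> buffer=PgPiv????????????
Fragment 3: offset=5 data="PTSX" -> buffer=PgPivPTSX????????
Fragment 4: offset=9 data="UCeSR" -> buffer=PgPivPTSXUCeSR???
Fragment 5: offset=14 data="Kb" -> buffer=PgPivPTSXUCeSRKb?
Fragment 6: offset=16 data="L" -> buffer=PgPivPTSXUCeSRKbL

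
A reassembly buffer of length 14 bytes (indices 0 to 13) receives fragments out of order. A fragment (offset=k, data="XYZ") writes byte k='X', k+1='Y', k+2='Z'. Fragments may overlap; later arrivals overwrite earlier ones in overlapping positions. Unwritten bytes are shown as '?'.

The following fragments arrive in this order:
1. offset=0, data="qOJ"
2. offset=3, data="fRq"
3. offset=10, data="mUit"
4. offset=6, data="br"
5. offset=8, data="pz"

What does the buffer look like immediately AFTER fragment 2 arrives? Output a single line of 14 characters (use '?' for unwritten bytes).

Answer: qOJfRq????????

Derivation:
Fragment 1: offset=0 data="qOJ" -> buffer=qOJ???????????
Fragment 2: offset=3 data="fRq" -> buffer=qOJfRq????????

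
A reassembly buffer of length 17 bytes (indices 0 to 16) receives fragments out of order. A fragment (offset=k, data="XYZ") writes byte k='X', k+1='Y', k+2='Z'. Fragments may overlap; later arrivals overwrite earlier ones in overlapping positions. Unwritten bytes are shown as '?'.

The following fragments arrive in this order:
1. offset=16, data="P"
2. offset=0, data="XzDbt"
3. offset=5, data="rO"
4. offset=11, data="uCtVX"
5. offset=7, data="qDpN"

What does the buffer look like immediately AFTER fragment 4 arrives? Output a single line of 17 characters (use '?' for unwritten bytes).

Answer: XzDbtrO????uCtVXP

Derivation:
Fragment 1: offset=16 data="P" -> buffer=????????????????P
Fragment 2: offset=0 data="XzDbt" -> buffer=XzDbt???????????P
Fragment 3: offset=5 data="rO" -> buffer=XzDbtrO?????????P
Fragment 4: offset=11 data="uCtVX" -> buffer=XzDbtrO????uCtVXP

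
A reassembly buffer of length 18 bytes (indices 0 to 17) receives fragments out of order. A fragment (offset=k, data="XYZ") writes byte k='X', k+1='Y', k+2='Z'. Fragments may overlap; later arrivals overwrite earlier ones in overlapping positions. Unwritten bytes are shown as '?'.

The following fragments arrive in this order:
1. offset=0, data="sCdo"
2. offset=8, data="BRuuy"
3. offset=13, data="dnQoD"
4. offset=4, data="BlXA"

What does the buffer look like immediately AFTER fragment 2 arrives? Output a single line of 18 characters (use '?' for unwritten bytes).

Answer: sCdo????BRuuy?????

Derivation:
Fragment 1: offset=0 data="sCdo" -> buffer=sCdo??????????????
Fragment 2: offset=8 data="BRuuy" -> buffer=sCdo????BRuuy?????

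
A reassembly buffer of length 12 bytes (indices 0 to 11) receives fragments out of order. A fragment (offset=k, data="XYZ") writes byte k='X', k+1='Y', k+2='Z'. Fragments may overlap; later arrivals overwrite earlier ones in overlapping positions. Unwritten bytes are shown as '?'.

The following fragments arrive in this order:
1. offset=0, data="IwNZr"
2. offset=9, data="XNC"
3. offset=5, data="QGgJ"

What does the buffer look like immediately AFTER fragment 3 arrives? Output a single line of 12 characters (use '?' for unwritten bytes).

Answer: IwNZrQGgJXNC

Derivation:
Fragment 1: offset=0 data="IwNZr" -> buffer=IwNZr???????
Fragment 2: offset=9 data="XNC" -> buffer=IwNZr????XNC
Fragment 3: offset=5 data="QGgJ" -> buffer=IwNZrQGgJXNC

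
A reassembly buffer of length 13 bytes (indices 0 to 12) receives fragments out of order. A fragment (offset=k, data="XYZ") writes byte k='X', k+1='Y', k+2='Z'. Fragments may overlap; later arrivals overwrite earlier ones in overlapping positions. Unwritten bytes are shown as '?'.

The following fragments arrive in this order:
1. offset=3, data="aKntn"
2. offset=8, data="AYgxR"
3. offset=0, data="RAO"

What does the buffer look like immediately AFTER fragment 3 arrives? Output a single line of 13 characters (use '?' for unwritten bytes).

Answer: RAOaKntnAYgxR

Derivation:
Fragment 1: offset=3 data="aKntn" -> buffer=???aKntn?????
Fragment 2: offset=8 data="AYgxR" -> buffer=???aKntnAYgxR
Fragment 3: offset=0 data="RAO" -> buffer=RAOaKntnAYgxR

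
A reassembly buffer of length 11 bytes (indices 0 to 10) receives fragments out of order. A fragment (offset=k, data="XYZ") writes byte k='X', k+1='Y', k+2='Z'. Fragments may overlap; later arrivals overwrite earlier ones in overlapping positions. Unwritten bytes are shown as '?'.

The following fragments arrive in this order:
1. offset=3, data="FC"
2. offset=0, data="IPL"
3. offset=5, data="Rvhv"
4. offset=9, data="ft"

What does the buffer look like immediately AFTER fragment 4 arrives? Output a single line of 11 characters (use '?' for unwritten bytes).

Fragment 1: offset=3 data="FC" -> buffer=???FC??????
Fragment 2: offset=0 data="IPL" -> buffer=IPLFC??????
Fragment 3: offset=5 data="Rvhv" -> buffer=IPLFCRvhv??
Fragment 4: offset=9 data="ft" -> buffer=IPLFCRvhvft

Answer: IPLFCRvhvft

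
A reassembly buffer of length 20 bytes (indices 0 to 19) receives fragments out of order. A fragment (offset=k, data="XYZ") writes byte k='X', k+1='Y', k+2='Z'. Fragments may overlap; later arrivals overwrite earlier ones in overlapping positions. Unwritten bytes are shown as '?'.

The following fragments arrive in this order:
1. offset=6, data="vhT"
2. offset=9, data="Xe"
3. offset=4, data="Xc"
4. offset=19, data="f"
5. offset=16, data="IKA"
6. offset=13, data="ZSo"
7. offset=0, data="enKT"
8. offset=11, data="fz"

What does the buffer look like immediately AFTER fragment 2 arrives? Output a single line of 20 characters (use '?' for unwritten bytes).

Answer: ??????vhTXe?????????

Derivation:
Fragment 1: offset=6 data="vhT" -> buffer=??????vhT???????????
Fragment 2: offset=9 data="Xe" -> buffer=??????vhTXe?????????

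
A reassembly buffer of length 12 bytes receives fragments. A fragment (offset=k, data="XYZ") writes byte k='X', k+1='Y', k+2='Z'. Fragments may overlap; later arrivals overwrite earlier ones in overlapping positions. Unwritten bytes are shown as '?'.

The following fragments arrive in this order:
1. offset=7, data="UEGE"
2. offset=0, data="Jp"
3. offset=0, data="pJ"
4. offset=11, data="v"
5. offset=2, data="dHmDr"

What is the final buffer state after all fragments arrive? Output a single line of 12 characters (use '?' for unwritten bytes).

Answer: pJdHmDrUEGEv

Derivation:
Fragment 1: offset=7 data="UEGE" -> buffer=???????UEGE?
Fragment 2: offset=0 data="Jp" -> buffer=Jp?????UEGE?
Fragment 3: offset=0 data="pJ" -> buffer=pJ?????UEGE?
Fragment 4: offset=11 data="v" -> buffer=pJ?????UEGEv
Fragment 5: offset=2 data="dHmDr" -> buffer=pJdHmDrUEGEv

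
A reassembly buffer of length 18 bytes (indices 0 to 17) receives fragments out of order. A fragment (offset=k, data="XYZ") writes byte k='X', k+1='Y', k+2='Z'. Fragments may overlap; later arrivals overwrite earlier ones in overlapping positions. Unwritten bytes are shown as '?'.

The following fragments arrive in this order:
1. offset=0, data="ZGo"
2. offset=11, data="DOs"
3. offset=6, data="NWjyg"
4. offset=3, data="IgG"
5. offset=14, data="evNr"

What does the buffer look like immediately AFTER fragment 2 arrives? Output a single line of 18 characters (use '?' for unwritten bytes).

Answer: ZGo????????DOs????

Derivation:
Fragment 1: offset=0 data="ZGo" -> buffer=ZGo???????????????
Fragment 2: offset=11 data="DOs" -> buffer=ZGo????????DOs????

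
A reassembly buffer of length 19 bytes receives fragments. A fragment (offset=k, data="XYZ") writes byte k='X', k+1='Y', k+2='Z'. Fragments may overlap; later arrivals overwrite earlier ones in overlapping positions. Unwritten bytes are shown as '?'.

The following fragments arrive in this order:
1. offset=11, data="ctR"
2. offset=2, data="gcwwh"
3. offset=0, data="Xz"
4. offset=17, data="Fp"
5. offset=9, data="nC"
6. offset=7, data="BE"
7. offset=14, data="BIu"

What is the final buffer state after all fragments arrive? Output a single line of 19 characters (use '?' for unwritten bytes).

Fragment 1: offset=11 data="ctR" -> buffer=???????????ctR?????
Fragment 2: offset=2 data="gcwwh" -> buffer=??gcwwh????ctR?????
Fragment 3: offset=0 data="Xz" -> buffer=Xzgcwwh????ctR?????
Fragment 4: offset=17 data="Fp" -> buffer=Xzgcwwh????ctR???Fp
Fragment 5: offset=9 data="nC" -> buffer=Xzgcwwh??nCctR???Fp
Fragment 6: offset=7 data="BE" -> buffer=XzgcwwhBEnCctR???Fp
Fragment 7: offset=14 data="BIu" -> buffer=XzgcwwhBEnCctRBIuFp

Answer: XzgcwwhBEnCctRBIuFp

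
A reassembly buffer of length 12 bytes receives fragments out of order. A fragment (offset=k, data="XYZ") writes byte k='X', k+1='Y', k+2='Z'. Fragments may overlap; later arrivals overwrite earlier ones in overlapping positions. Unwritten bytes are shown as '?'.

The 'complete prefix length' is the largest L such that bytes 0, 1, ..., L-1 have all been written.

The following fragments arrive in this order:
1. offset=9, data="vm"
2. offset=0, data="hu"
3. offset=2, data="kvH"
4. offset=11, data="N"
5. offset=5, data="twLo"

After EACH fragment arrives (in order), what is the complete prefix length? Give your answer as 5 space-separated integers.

Fragment 1: offset=9 data="vm" -> buffer=?????????vm? -> prefix_len=0
Fragment 2: offset=0 data="hu" -> buffer=hu???????vm? -> prefix_len=2
Fragment 3: offset=2 data="kvH" -> buffer=hukvH????vm? -> prefix_len=5
Fragment 4: offset=11 data="N" -> buffer=hukvH????vmN -> prefix_len=5
Fragment 5: offset=5 data="twLo" -> buffer=hukvHtwLovmN -> prefix_len=12

Answer: 0 2 5 5 12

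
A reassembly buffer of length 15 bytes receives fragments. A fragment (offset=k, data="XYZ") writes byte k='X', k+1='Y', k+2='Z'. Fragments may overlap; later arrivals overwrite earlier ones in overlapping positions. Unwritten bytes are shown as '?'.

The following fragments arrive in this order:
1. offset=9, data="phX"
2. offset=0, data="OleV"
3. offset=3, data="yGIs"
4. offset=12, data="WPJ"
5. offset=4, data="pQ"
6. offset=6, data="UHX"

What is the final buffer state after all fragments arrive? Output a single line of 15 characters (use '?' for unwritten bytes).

Fragment 1: offset=9 data="phX" -> buffer=?????????phX???
Fragment 2: offset=0 data="OleV" -> buffer=OleV?????phX???
Fragment 3: offset=3 data="yGIs" -> buffer=OleyGIs??phX???
Fragment 4: offset=12 data="WPJ" -> buffer=OleyGIs??phXWPJ
Fragment 5: offset=4 data="pQ" -> buffer=OleypQs??phXWPJ
Fragment 6: offset=6 data="UHX" -> buffer=OleypQUHXphXWPJ

Answer: OleypQUHXphXWPJ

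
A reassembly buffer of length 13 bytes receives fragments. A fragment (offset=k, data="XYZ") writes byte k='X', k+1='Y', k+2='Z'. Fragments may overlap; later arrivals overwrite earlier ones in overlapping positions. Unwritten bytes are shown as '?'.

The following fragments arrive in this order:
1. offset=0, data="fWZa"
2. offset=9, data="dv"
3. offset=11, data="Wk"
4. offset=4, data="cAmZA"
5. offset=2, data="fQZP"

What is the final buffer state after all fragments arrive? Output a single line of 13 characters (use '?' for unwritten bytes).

Answer: fWfQZPmZAdvWk

Derivation:
Fragment 1: offset=0 data="fWZa" -> buffer=fWZa?????????
Fragment 2: offset=9 data="dv" -> buffer=fWZa?????dv??
Fragment 3: offset=11 data="Wk" -> buffer=fWZa?????dvWk
Fragment 4: offset=4 data="cAmZA" -> buffer=fWZacAmZAdvWk
Fragment 5: offset=2 data="fQZP" -> buffer=fWfQZPmZAdvWk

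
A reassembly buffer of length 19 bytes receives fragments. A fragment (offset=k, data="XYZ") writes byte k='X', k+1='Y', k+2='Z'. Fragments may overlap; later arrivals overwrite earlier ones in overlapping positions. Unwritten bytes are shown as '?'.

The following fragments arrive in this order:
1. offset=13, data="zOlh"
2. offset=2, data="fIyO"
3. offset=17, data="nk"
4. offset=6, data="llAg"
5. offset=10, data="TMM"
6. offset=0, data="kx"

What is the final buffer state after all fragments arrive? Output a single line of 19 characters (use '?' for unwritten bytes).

Answer: kxfIyOllAgTMMzOlhnk

Derivation:
Fragment 1: offset=13 data="zOlh" -> buffer=?????????????zOlh??
Fragment 2: offset=2 data="fIyO" -> buffer=??fIyO???????zOlh??
Fragment 3: offset=17 data="nk" -> buffer=??fIyO???????zOlhnk
Fragment 4: offset=6 data="llAg" -> buffer=??fIyOllAg???zOlhnk
Fragment 5: offset=10 data="TMM" -> buffer=??fIyOllAgTMMzOlhnk
Fragment 6: offset=0 data="kx" -> buffer=kxfIyOllAgTMMzOlhnk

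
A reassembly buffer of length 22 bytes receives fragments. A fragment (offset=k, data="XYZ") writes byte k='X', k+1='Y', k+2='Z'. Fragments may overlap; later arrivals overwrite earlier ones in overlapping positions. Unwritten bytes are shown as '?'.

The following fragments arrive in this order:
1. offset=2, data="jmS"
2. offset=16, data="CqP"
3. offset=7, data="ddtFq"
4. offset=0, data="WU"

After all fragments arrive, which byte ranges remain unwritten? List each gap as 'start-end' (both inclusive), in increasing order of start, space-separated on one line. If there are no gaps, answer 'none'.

Fragment 1: offset=2 len=3
Fragment 2: offset=16 len=3
Fragment 3: offset=7 len=5
Fragment 4: offset=0 len=2
Gaps: 5-6 12-15 19-21

Answer: 5-6 12-15 19-21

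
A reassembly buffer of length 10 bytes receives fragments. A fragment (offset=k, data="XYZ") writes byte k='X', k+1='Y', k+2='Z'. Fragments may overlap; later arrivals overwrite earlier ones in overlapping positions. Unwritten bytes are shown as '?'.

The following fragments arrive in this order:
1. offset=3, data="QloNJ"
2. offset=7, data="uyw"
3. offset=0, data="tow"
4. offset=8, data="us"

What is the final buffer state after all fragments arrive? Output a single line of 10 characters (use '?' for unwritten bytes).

Fragment 1: offset=3 data="QloNJ" -> buffer=???QloNJ??
Fragment 2: offset=7 data="uyw" -> buffer=???QloNuyw
Fragment 3: offset=0 data="tow" -> buffer=towQloNuyw
Fragment 4: offset=8 data="us" -> buffer=towQloNuus

Answer: towQloNuus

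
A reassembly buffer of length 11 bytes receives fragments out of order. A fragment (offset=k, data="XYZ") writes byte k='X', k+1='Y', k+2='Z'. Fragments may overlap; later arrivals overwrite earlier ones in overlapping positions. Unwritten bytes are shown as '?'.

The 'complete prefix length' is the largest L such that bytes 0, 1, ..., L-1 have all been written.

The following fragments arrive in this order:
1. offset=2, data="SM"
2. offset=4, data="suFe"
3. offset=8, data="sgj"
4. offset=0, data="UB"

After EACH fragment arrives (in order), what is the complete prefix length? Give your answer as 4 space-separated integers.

Answer: 0 0 0 11

Derivation:
Fragment 1: offset=2 data="SM" -> buffer=??SM??????? -> prefix_len=0
Fragment 2: offset=4 data="suFe" -> buffer=??SMsuFe??? -> prefix_len=0
Fragment 3: offset=8 data="sgj" -> buffer=??SMsuFesgj -> prefix_len=0
Fragment 4: offset=0 data="UB" -> buffer=UBSMsuFesgj -> prefix_len=11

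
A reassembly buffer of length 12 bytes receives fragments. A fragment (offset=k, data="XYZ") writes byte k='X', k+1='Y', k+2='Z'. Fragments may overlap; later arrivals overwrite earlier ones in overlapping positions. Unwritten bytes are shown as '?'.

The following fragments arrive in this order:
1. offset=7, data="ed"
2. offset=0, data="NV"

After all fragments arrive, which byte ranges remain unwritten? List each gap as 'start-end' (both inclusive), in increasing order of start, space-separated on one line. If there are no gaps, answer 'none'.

Answer: 2-6 9-11

Derivation:
Fragment 1: offset=7 len=2
Fragment 2: offset=0 len=2
Gaps: 2-6 9-11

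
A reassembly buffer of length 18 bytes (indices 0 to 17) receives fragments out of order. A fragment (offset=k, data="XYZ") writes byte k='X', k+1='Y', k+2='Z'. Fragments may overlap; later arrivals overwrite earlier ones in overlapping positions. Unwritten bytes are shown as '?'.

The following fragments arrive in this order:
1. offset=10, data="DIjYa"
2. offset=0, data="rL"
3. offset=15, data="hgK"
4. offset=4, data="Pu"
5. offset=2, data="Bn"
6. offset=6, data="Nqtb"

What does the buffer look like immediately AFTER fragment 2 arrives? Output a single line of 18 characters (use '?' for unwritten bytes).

Answer: rL????????DIjYa???

Derivation:
Fragment 1: offset=10 data="DIjYa" -> buffer=??????????DIjYa???
Fragment 2: offset=0 data="rL" -> buffer=rL????????DIjYa???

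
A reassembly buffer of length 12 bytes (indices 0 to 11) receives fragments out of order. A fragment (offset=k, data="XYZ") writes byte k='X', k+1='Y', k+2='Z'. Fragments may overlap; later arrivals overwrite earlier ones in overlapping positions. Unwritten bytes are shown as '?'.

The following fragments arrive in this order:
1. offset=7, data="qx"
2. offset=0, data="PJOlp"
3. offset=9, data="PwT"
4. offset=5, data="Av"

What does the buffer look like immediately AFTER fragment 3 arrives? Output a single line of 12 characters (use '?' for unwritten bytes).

Fragment 1: offset=7 data="qx" -> buffer=???????qx???
Fragment 2: offset=0 data="PJOlp" -> buffer=PJOlp??qx???
Fragment 3: offset=9 data="PwT" -> buffer=PJOlp??qxPwT

Answer: PJOlp??qxPwT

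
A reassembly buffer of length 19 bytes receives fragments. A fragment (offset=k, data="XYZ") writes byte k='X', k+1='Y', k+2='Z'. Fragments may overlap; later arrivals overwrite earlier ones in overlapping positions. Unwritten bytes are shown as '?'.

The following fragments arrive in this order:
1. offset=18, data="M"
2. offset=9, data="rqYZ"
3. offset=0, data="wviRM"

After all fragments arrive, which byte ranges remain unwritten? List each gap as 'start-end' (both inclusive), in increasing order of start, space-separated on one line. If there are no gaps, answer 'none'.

Answer: 5-8 13-17

Derivation:
Fragment 1: offset=18 len=1
Fragment 2: offset=9 len=4
Fragment 3: offset=0 len=5
Gaps: 5-8 13-17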